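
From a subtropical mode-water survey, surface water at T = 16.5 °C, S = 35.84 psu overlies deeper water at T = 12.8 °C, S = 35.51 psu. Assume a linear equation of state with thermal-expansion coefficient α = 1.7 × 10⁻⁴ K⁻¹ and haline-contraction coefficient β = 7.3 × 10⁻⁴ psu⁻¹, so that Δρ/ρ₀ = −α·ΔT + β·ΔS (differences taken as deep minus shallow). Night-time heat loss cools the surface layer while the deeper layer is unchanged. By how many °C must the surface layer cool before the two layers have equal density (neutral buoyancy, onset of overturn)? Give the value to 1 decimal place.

Neutral buoyancy requires Δρ = 0, i.e. −α(T_deep − T_surf′) + β(S_deep − S_surf) = 0.
T_surf′ = T_deep − (β/α)·ΔS = 12.8 − (7.3 × 10⁻⁴/1.7 × 10⁻⁴)·(-0.33) = 14.217 °C.
Cooling required: 16.5 − (14.217) = 2.283 °C.

2.3 °C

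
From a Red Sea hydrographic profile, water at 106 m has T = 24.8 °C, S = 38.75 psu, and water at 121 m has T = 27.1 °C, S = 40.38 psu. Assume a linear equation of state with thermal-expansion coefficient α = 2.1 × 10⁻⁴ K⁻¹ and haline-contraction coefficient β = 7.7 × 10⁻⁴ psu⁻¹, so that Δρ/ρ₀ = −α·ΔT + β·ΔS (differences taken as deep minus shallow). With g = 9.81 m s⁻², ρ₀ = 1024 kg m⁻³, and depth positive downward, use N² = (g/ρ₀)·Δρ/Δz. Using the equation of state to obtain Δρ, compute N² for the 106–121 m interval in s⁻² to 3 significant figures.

ΔT = +2.3 K, ΔS = +1.63 psu (deep − shallow).
Δρ/ρ₀ = −αΔT + βΔS = -4.83 × 10⁻⁴ + 1.2551 × 10⁻³ = 7.721 × 10⁻⁴, so Δρ ≈ 0.7906 kg m⁻³.
N² = (g/ρ₀)·Δρ/Δz = g·(Δρ/ρ₀)/Δz = 9.81 × 7.721 × 10⁻⁴ / 15 = 5.0495 × 10⁻⁴ s⁻² ≈ 5.05 × 10⁻⁴ s⁻².

5.05 × 10⁻⁴ s⁻²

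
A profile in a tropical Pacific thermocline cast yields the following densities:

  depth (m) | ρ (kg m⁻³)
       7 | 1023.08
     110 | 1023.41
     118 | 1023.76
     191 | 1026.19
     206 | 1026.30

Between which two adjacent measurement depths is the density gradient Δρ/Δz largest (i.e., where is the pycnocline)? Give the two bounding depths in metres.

110–118 m

Compute the density gradient over each adjacent pair:
  7–110 m: Δρ/Δz = 0.33/103 = 3.2 × 10⁻³ kg m⁻⁴
  110–118 m: Δρ/Δz = 0.35/8 = 0.044 kg m⁻⁴
  118–191 m: Δρ/Δz = 2.43/73 = 0.033 kg m⁻⁴
  191–206 m: Δρ/Δz = 0.11/15 = 7.3 × 10⁻³ kg m⁻⁴
The largest gradient is in the 110–118 m interval — the pycnocline.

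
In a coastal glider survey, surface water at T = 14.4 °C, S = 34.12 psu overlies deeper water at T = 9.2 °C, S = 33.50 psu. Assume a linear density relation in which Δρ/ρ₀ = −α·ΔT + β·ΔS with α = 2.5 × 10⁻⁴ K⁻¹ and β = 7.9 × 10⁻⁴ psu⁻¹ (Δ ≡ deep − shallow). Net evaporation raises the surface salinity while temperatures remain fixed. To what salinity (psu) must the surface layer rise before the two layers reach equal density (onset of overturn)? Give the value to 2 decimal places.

35.15 psu

Neutral buoyancy requires −α(T_deep − T_surf) + β(S_deep − S_surf′) = 0.
S_surf′ = S_deep − (α/β)·ΔT = 33.50 − (2.5 × 10⁻⁴/7.9 × 10⁻⁴)·(-5.2) = 35.1456 psu.
Increase required: 35.1456 − 34.12 = 1.0256 psu.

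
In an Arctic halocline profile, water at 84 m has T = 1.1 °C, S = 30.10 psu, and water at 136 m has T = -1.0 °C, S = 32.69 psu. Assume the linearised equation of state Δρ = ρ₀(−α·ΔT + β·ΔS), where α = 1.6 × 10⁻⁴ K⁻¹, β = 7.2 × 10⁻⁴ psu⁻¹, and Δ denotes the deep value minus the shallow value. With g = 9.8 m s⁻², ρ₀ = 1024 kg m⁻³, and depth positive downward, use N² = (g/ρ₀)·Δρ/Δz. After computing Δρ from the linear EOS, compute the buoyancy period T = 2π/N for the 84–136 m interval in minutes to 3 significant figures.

5.14 min

ΔT = -2.1 K, ΔS = +2.59 psu (deep − shallow).
Δρ/ρ₀ = −αΔT + βΔS = 3.36 × 10⁻⁴ + 1.8648 × 10⁻³ = 2.2008 × 10⁻³, so Δρ ≈ 2.254 kg m⁻³.
N² = (g/ρ₀)·Δρ/Δz = g·(Δρ/ρ₀)/Δz = 9.8 × 2.2008 × 10⁻³ / 52 = 4.1477 × 10⁻⁴ s⁻².
N = √(4.1477 × 10⁻⁴) = 0.020366 rad s⁻¹ → T = 2π/N = 308.51 s = 5.1418 min ≈ 5.14 min.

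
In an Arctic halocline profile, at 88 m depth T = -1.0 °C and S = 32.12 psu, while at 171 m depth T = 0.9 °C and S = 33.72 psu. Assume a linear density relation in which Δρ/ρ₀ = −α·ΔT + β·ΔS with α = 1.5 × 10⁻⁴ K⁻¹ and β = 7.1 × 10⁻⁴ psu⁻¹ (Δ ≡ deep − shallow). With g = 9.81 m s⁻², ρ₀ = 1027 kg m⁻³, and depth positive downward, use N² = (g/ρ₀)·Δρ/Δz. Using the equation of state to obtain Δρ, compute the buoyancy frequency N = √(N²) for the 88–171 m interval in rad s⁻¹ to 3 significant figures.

0.0100 rad s⁻¹

ΔT = +1.9 K, ΔS = +1.60 psu (deep − shallow).
Δρ/ρ₀ = −αΔT + βΔS = -2.85 × 10⁻⁴ + 1.136 × 10⁻³ = 8.51 × 10⁻⁴, so Δρ ≈ 0.8740 kg m⁻³.
N² = (g/ρ₀)·Δρ/Δz = g·(Δρ/ρ₀)/Δz = 9.81 × 8.51 × 10⁻⁴ / 83 = 1.0058 × 10⁻⁴ s⁻².
N = √(1.0058 × 10⁻⁴) = 0.010029 rad s⁻¹ ≈ 0.0100 rad s⁻¹.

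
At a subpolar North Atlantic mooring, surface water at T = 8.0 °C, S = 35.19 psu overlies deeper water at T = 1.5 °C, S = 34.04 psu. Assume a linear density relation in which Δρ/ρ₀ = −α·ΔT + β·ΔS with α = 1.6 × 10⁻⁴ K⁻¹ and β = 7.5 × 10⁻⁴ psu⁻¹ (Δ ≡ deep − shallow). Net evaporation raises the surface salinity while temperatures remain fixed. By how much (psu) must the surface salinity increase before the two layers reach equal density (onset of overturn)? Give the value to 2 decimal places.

Neutral buoyancy requires −α(T_deep − T_surf) + β(S_deep − S_surf′) = 0.
S_surf′ = S_deep − (α/β)·ΔT = 34.04 − (1.6 × 10⁻⁴/7.5 × 10⁻⁴)·(-6.5) = 35.4267 psu.
Increase required: 35.4267 − 35.19 = 0.2367 psu.

0.24 psu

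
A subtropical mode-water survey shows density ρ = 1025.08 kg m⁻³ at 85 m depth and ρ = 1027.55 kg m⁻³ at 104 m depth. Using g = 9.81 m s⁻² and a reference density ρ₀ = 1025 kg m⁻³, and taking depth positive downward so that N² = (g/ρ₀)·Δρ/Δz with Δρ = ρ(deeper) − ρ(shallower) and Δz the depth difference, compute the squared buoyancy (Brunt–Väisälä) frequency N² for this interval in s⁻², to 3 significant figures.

Δρ = 1027.55 − 1025.08 = 2.47 kg m⁻³ over Δz = 104 − 85 = 19 m.
N² = (9.81/1025) × (2.47/19) = 1.2442 × 10⁻³ s⁻² ≈ 1.24 × 10⁻³ s⁻².

1.24 × 10⁻³ s⁻²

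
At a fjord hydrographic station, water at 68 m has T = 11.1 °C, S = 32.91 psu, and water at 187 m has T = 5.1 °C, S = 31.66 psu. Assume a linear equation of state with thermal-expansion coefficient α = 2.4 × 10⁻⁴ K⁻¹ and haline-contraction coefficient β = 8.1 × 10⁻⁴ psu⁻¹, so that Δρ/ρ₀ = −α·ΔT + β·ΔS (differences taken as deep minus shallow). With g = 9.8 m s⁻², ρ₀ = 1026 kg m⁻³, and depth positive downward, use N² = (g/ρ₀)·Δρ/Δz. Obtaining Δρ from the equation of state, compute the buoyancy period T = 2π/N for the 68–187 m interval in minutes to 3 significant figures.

ΔT = -6.0 K, ΔS = -1.25 psu (deep − shallow).
Δρ/ρ₀ = −αΔT + βΔS = 1.44 × 10⁻³ − 1.0125 × 10⁻³ = 4.275 × 10⁻⁴, so Δρ ≈ 0.4386 kg m⁻³.
N² = (g/ρ₀)·Δρ/Δz = g·(Δρ/ρ₀)/Δz = 9.8 × 4.275 × 10⁻⁴ / 119 = 3.5206 × 10⁻⁵ s⁻².
N = √(3.5206 × 10⁻⁵) = 5.9335 × 10⁻³ rad s⁻¹ → T = 2π/N = 1.0589 × 10³ s = 17.648 min ≈ 17.6 min.

17.6 min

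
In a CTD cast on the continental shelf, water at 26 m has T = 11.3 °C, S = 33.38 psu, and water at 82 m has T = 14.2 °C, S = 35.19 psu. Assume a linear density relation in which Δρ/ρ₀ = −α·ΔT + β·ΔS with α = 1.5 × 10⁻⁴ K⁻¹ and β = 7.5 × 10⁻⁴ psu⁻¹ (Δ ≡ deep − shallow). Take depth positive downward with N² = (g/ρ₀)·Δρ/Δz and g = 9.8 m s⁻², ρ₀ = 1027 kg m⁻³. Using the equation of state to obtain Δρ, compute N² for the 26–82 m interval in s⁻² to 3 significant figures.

1.61 × 10⁻⁴ s⁻²

ΔT = +2.9 K, ΔS = +1.81 psu (deep − shallow).
Δρ/ρ₀ = −αΔT + βΔS = -4.35 × 10⁻⁴ + 1.3575 × 10⁻³ = 9.225 × 10⁻⁴, so Δρ ≈ 0.9474 kg m⁻³.
N² = (g/ρ₀)·Δρ/Δz = g·(Δρ/ρ₀)/Δz = 9.8 × 9.225 × 10⁻⁴ / 56 = 1.6144 × 10⁻⁴ s⁻² ≈ 1.61 × 10⁻⁴ s⁻².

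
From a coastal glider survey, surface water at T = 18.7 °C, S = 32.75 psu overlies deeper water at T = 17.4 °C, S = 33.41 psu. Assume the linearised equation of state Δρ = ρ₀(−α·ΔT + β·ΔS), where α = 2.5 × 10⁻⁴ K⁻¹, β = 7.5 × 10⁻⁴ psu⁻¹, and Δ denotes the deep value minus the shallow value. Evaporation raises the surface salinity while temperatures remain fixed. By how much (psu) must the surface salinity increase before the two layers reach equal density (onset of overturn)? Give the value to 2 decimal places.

Neutral buoyancy requires −α(T_deep − T_surf) + β(S_deep − S_surf′) = 0.
S_surf′ = S_deep − (α/β)·ΔT = 33.41 − (2.5 × 10⁻⁴/7.5 × 10⁻⁴)·(-1.3) = 33.8433 psu.
Increase required: 33.8433 − 32.75 = 1.0933 psu.

1.09 psu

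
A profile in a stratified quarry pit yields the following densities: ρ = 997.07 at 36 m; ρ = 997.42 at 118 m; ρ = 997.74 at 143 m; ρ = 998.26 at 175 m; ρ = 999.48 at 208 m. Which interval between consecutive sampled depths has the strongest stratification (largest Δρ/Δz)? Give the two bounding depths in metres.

Compute the density gradient over each adjacent pair:
  36–118 m: Δρ/Δz = 0.35/82 = 4.3 × 10⁻³ kg m⁻⁴
  118–143 m: Δρ/Δz = 0.32/25 = 0.013 kg m⁻⁴
  143–175 m: Δρ/Δz = 0.52/32 = 0.016 kg m⁻⁴
  175–208 m: Δρ/Δz = 1.22/33 = 0.037 kg m⁻⁴
The largest gradient is in the 175–208 m interval — the pycnocline.

175–208 m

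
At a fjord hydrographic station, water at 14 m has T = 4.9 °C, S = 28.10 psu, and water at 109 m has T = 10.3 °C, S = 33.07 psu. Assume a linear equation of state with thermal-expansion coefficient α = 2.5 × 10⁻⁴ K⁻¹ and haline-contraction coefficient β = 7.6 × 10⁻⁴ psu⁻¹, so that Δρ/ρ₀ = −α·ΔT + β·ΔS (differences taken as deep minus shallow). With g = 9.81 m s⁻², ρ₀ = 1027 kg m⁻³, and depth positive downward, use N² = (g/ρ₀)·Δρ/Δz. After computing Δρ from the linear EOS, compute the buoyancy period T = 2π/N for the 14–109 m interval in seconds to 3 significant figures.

397 s

ΔT = +5.4 K, ΔS = +4.97 psu (deep − shallow).
Δρ/ρ₀ = −αΔT + βΔS = -1.35 × 10⁻³ + 3.7772 × 10⁻³ = 2.4272 × 10⁻³, so Δρ ≈ 2.493 kg m⁻³.
N² = (g/ρ₀)·Δρ/Δz = g·(Δρ/ρ₀)/Δz = 9.81 × 2.4272 × 10⁻³ / 95 = 2.5064 × 10⁻⁴ s⁻².
N = √(2.5064 × 10⁻⁴) = 0.015832 rad s⁻¹ → T = 2π/N = 396.87 s ≈ 397 s.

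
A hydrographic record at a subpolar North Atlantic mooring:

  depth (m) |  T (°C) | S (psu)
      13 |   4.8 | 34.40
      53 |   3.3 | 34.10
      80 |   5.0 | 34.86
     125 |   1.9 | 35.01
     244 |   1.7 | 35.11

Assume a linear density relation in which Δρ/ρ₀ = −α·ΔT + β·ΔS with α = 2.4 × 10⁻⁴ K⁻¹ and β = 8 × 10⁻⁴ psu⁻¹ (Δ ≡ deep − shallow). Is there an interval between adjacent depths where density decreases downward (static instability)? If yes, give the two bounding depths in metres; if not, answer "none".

Evaluate Δρ/ρ₀ = −αΔT + βΔS across each adjacent pair:
  13–53 m: −αΔT+βΔS = −(2.4 × 10⁻⁴)(-1.5)+(8 × 10⁻⁴)(-0.30) = 1.2 × 10⁻⁴ → stable
  53–80 m: −αΔT+βΔS = −(2.4 × 10⁻⁴)(+1.7)+(8 × 10⁻⁴)(+0.76) = 2.0 × 10⁻⁴ → stable
  80–125 m: −αΔT+βΔS = −(2.4 × 10⁻⁴)(-3.1)+(8 × 10⁻⁴)(+0.15) = 8.6 × 10⁻⁴ → stable
  125–244 m: −αΔT+βΔS = −(2.4 × 10⁻⁴)(-0.2)+(8 × 10⁻⁴)(+0.10) = 1.3 × 10⁻⁴ → stable
Every interval has Δρ > 0: the column is stably stratified throughout.

none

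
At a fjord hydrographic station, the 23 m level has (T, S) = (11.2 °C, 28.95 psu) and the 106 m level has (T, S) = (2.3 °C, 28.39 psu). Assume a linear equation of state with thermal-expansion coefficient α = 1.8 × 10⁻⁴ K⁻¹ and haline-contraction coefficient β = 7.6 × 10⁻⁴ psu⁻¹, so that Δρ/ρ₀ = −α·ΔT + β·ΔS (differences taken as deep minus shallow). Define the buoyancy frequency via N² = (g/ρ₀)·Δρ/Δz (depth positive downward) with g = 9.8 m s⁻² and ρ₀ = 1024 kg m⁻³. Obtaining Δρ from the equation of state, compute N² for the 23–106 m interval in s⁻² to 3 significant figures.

ΔT = -8.9 K, ΔS = -0.56 psu (deep − shallow).
Δρ/ρ₀ = −αΔT + βΔS = 1.602 × 10⁻³ − 4.256 × 10⁻⁴ = 1.1764 × 10⁻³, so Δρ ≈ 1.205 kg m⁻³.
N² = (g/ρ₀)·Δρ/Δz = g·(Δρ/ρ₀)/Δz = 9.8 × 1.1764 × 10⁻³ / 83 = 1.3890 × 10⁻⁴ s⁻² ≈ 1.39 × 10⁻⁴ s⁻².

1.39 × 10⁻⁴ s⁻²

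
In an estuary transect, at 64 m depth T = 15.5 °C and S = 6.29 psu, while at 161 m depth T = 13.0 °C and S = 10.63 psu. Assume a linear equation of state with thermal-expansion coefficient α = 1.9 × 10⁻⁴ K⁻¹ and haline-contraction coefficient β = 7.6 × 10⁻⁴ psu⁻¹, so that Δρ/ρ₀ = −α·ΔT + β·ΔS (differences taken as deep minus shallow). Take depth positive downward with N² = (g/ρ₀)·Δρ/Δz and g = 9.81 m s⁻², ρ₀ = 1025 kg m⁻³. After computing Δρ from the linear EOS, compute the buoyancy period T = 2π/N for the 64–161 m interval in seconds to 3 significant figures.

ΔT = -2.5 K, ΔS = +4.34 psu (deep − shallow).
Δρ/ρ₀ = −αΔT + βΔS = 4.75 × 10⁻⁴ + 3.2984 × 10⁻³ = 3.7734 × 10⁻³, so Δρ ≈ 3.868 kg m⁻³.
N² = (g/ρ₀)·Δρ/Δz = g·(Δρ/ρ₀)/Δz = 9.81 × 3.7734 × 10⁻³ / 97 = 3.8162 × 10⁻⁴ s⁻².
N = √(3.8162 × 10⁻⁴) = 0.019535 rad s⁻¹ → T = 2π/N = 321.64 s ≈ 322 s.

322 s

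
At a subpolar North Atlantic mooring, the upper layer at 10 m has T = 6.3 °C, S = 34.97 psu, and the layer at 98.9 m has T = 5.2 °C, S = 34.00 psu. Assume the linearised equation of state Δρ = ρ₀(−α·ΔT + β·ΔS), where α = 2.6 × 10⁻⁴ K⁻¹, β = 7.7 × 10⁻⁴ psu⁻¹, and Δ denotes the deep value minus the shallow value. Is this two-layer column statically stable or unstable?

unstable

ΔT = 5.2 − 6.3 = -1.1 K and ΔS = 34.00 − 34.97 = -0.97 psu (deep − shallow).
−αΔT = 2.86 × 10⁻⁴; βΔS = -7.469 × 10⁻⁴; sum Δρ/ρ₀ = -4.609 × 10⁻⁴.
Δρ/ρ₀ < 0, so Δρ < 0: deeper water is lighter → statically unstable; the column would overturn.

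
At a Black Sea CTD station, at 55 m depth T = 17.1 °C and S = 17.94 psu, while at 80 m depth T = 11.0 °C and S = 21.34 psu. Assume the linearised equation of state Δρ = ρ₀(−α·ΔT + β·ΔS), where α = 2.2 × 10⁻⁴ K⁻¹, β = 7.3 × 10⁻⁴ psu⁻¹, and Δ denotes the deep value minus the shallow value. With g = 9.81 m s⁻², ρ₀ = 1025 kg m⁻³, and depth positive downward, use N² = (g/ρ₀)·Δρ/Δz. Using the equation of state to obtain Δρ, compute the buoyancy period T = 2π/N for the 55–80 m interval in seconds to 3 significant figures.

ΔT = -6.1 K, ΔS = +3.40 psu (deep − shallow).
Δρ/ρ₀ = −αΔT + βΔS = 1.342 × 10⁻³ + 2.482 × 10⁻³ = 3.824 × 10⁻³, so Δρ ≈ 3.920 kg m⁻³.
N² = (g/ρ₀)·Δρ/Δz = g·(Δρ/ρ₀)/Δz = 9.81 × 3.824 × 10⁻³ / 25 = 1.5005 × 10⁻³ s⁻².
N = √(1.5005 × 10⁻³) = 0.038736 rad s⁻¹ → T = 2π/N = 162.21 s ≈ 162 s.

162 s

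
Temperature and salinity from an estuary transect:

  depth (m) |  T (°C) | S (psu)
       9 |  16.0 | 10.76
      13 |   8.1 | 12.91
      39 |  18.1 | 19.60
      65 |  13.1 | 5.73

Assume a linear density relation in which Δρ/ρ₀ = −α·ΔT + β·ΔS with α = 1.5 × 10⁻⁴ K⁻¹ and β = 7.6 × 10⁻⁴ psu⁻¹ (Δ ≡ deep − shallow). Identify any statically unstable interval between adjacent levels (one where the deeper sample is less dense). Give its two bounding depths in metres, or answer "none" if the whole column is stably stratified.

39–65 m

Evaluate Δρ/ρ₀ = −αΔT + βΔS across each adjacent pair:
  9–13 m: −αΔT+βΔS = −(1.5 × 10⁻⁴)(-7.9)+(7.6 × 10⁻⁴)(+2.15) = 2.8 × 10⁻³ → stable
  13–39 m: −αΔT+βΔS = −(1.5 × 10⁻⁴)(+10.0)+(7.6 × 10⁻⁴)(+6.69) = 3.6 × 10⁻³ → stable
  39–65 m: −αΔT+βΔS = −(1.5 × 10⁻⁴)(-5.0)+(7.6 × 10⁻⁴)(-13.87) = -9.8 × 10⁻³ → UNSTABLE
The 39–65 m interval has Δρ < 0: lighter water underlies denser water.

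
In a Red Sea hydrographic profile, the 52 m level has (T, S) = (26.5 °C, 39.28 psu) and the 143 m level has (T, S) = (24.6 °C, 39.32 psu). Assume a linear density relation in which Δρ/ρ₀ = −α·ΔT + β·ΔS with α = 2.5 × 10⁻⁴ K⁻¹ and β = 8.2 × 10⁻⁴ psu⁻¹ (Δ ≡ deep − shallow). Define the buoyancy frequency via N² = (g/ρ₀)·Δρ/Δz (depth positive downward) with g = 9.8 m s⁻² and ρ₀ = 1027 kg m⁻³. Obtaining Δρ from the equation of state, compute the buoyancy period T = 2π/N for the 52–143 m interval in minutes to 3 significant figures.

ΔT = -1.9 K, ΔS = +0.04 psu (deep − shallow).
Δρ/ρ₀ = −αΔT + βΔS = 4.75 × 10⁻⁴ + 3.28 × 10⁻⁵ = 5.078 × 10⁻⁴, so Δρ ≈ 0.5215 kg m⁻³.
N² = (g/ρ₀)·Δρ/Δz = g·(Δρ/ρ₀)/Δz = 9.8 × 5.078 × 10⁻⁴ / 91 = 5.4686 × 10⁻⁵ s⁻².
N = √(5.4686 × 10⁻⁵) = 7.3950 × 10⁻³ rad s⁻¹ → T = 2π/N = 849.65 s = 14.161 min ≈ 14.2 min.

14.2 min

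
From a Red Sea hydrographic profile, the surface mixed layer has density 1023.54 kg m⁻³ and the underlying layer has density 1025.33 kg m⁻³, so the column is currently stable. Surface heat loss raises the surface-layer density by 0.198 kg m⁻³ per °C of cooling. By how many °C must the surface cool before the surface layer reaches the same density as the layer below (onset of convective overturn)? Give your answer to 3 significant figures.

9.04 °C

Density deficit of the surface layer: 1025.33 − 1023.54 = 1.79 kg m⁻³.
Required change = 1.79 / 0.198 = 9.04 °C.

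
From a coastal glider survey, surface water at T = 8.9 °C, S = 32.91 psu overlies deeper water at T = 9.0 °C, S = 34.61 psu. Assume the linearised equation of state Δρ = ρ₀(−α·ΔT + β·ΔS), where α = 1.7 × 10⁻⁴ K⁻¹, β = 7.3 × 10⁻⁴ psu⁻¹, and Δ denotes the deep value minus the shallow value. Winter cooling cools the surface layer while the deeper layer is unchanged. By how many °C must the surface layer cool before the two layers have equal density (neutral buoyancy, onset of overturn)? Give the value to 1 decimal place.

Neutral buoyancy requires Δρ = 0, i.e. −α(T_deep − T_surf′) + β(S_deep − S_surf) = 0.
T_surf′ = T_deep − (β/α)·ΔS = 9.0 − (7.3 × 10⁻⁴/1.7 × 10⁻⁴)·(+1.70) = 1.700 °C.
Cooling required: 8.9 − (1.700) = 7.200 °C.

7.2 °C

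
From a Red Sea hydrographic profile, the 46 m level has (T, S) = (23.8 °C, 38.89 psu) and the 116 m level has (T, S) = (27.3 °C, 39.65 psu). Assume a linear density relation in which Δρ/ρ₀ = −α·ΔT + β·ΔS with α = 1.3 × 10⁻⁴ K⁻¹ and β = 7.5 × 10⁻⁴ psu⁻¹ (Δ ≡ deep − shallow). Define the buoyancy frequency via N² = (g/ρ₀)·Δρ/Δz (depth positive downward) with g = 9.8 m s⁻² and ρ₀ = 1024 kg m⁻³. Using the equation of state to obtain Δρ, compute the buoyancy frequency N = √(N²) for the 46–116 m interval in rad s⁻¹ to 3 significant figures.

ΔT = +3.5 K, ΔS = +0.76 psu (deep − shallow).
Δρ/ρ₀ = −αΔT + βΔS = -4.55 × 10⁻⁴ + 5.70 × 10⁻⁴ = 1.15 × 10⁻⁴, so Δρ ≈ 0.1178 kg m⁻³.
N² = (g/ρ₀)·Δρ/Δz = g·(Δρ/ρ₀)/Δz = 9.8 × 1.15 × 10⁻⁴ / 70 = 1.6100 × 10⁻⁵ s⁻².
N = √(1.6100 × 10⁻⁵) = 4.0125 × 10⁻³ rad s⁻¹ ≈ 4.01 × 10⁻³ rad s⁻¹.

4.01 × 10⁻³ rad s⁻¹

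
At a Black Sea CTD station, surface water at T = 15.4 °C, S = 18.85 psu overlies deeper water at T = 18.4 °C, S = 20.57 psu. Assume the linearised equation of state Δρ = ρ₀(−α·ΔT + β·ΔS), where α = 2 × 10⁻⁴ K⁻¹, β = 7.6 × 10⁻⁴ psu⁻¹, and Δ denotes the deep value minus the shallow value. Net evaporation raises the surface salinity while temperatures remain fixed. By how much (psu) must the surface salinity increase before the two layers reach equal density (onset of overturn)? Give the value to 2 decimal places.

Neutral buoyancy requires −α(T_deep − T_surf) + β(S_deep − S_surf′) = 0.
S_surf′ = S_deep − (α/β)·ΔT = 20.57 − (2 × 10⁻⁴/7.6 × 10⁻⁴)·(+3.0) = 19.7805 psu.
Increase required: 19.7805 − 18.85 = 0.9305 psu.

0.93 psu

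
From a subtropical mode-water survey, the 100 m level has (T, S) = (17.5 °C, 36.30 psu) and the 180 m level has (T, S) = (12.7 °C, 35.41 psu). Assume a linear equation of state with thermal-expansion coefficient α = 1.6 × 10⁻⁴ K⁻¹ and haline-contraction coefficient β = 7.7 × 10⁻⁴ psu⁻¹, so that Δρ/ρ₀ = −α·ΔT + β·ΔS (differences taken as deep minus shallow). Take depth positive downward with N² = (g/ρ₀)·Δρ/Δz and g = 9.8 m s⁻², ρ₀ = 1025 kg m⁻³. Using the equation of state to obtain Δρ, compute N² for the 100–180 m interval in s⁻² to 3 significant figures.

1.01 × 10⁻⁵ s⁻²

ΔT = -4.8 K, ΔS = -0.89 psu (deep − shallow).
Δρ/ρ₀ = −αΔT + βΔS = 7.68 × 10⁻⁴ − 6.853 × 10⁻⁴ = 8.27 × 10⁻⁵, so Δρ ≈ 0.08477 kg m⁻³.
N² = (g/ρ₀)·Δρ/Δz = g·(Δρ/ρ₀)/Δz = 9.8 × 8.27 × 10⁻⁵ / 80 = 1.0131 × 10⁻⁵ s⁻² ≈ 1.01 × 10⁻⁵ s⁻².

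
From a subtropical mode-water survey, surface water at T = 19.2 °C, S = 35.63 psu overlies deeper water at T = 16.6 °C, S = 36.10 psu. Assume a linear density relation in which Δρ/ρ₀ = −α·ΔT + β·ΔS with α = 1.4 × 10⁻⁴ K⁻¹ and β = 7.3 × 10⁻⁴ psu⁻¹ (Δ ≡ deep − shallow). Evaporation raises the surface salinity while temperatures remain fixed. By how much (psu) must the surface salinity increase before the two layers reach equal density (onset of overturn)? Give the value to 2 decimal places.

Neutral buoyancy requires −α(T_deep − T_surf) + β(S_deep − S_surf′) = 0.
S_surf′ = S_deep − (α/β)·ΔT = 36.10 − (1.4 × 10⁻⁴/7.3 × 10⁻⁴)·(-2.6) = 36.5986 psu.
Increase required: 36.5986 − 35.63 = 0.9686 psu.

0.97 psu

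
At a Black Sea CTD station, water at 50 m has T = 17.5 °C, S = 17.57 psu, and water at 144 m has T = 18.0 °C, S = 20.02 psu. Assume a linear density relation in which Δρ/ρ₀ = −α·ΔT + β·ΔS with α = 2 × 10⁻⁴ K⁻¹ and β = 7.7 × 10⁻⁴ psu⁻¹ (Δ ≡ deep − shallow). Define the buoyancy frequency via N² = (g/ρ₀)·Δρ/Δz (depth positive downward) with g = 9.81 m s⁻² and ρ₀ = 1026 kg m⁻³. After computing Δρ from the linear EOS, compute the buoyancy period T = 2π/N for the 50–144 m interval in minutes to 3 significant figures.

ΔT = +0.5 K, ΔS = +2.45 psu (deep − shallow).
Δρ/ρ₀ = −αΔT + βΔS = -1.00 × 10⁻⁴ + 1.8865 × 10⁻³ = 1.7865 × 10⁻³, so Δρ ≈ 1.833 kg m⁻³.
N² = (g/ρ₀)·Δρ/Δz = g·(Δρ/ρ₀)/Δz = 9.81 × 1.7865 × 10⁻³ / 94 = 1.8644 × 10⁻⁴ s⁻².
N = √(1.8644 × 10⁻⁴) = 0.013654 rad s⁻¹ → T = 2π/N = 460.17 s = 7.6695 min ≈ 7.67 min.

7.67 min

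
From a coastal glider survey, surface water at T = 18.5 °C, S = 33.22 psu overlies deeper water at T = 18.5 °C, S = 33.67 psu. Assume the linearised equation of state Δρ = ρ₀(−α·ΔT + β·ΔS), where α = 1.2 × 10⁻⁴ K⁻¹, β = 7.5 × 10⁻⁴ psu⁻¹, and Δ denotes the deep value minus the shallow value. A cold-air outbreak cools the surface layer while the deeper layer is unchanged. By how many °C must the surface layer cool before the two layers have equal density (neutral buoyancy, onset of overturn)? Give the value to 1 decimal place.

Neutral buoyancy requires Δρ = 0, i.e. −α(T_deep − T_surf′) + β(S_deep − S_surf) = 0.
T_surf′ = T_deep − (β/α)·ΔS = 18.5 − (7.5 × 10⁻⁴/1.2 × 10⁻⁴)·(+0.45) = 15.688 °C.
Cooling required: 18.5 − (15.688) = 2.812 °C.

2.8 °C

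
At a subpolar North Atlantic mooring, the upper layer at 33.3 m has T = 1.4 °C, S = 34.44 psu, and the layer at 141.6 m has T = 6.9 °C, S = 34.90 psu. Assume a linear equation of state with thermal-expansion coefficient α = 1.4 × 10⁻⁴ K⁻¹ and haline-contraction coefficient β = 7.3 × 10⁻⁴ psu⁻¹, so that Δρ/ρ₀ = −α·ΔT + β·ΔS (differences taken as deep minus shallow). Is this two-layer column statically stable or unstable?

unstable

ΔT = 6.9 − 1.4 = +5.5 K and ΔS = 34.90 − 34.44 = +0.46 psu (deep − shallow).
−αΔT = -7.70 × 10⁻⁴; βΔS = 3.358 × 10⁻⁴; sum Δρ/ρ₀ = -4.342 × 10⁻⁴.
Δρ/ρ₀ < 0, so Δρ < 0: deeper water is lighter → statically unstable; the column would overturn.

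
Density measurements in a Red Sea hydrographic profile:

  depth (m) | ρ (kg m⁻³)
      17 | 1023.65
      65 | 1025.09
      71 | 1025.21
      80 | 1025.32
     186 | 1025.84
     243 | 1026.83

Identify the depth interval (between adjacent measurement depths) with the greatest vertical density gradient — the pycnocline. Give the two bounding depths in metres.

17–65 m

Compute the density gradient over each adjacent pair:
  17–65 m: Δρ/Δz = 1.44/48 = 0.030 kg m⁻⁴
  65–71 m: Δρ/Δz = 0.12/6 = 0.020 kg m⁻⁴
  71–80 m: Δρ/Δz = 0.11/9 = 0.012 kg m⁻⁴
  80–186 m: Δρ/Δz = 0.52/106 = 4.9 × 10⁻³ kg m⁻⁴
  186–243 m: Δρ/Δz = 0.99/57 = 0.017 kg m⁻⁴
The largest gradient is in the 17–65 m interval — the pycnocline.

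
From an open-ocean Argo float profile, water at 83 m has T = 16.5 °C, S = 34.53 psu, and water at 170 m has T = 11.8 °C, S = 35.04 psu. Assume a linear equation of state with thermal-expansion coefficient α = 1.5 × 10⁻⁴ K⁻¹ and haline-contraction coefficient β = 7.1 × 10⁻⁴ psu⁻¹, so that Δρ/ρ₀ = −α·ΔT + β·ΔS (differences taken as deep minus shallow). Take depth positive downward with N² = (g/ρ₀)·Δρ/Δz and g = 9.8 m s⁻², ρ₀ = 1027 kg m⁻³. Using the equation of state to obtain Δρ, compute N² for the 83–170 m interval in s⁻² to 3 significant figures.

1.20 × 10⁻⁴ s⁻²

ΔT = -4.7 K, ΔS = +0.51 psu (deep − shallow).
Δρ/ρ₀ = −αΔT + βΔS = 7.05 × 10⁻⁴ + 3.621 × 10⁻⁴ = 1.0671 × 10⁻³, so Δρ ≈ 1.096 kg m⁻³.
N² = (g/ρ₀)·Δρ/Δz = g·(Δρ/ρ₀)/Δz = 9.8 × 1.0671 × 10⁻³ / 87 = 1.2020 × 10⁻⁴ s⁻² ≈ 1.20 × 10⁻⁴ s⁻².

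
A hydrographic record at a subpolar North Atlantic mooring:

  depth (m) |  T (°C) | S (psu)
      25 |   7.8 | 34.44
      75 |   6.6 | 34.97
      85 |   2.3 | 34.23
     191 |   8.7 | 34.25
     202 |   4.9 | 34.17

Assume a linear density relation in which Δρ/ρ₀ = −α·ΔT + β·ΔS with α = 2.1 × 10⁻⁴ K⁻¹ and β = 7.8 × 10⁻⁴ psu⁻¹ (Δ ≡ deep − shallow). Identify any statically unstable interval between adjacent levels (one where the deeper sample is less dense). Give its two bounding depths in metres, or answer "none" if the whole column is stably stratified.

Evaluate Δρ/ρ₀ = −αΔT + βΔS across each adjacent pair:
  25–75 m: −αΔT+βΔS = −(2.1 × 10⁻⁴)(-1.2)+(7.8 × 10⁻⁴)(+0.53) = 6.7 × 10⁻⁴ → stable
  75–85 m: −αΔT+βΔS = −(2.1 × 10⁻⁴)(-4.3)+(7.8 × 10⁻⁴)(-0.74) = 3.3 × 10⁻⁴ → stable
  85–191 m: −αΔT+βΔS = −(2.1 × 10⁻⁴)(+6.4)+(7.8 × 10⁻⁴)(+0.02) = -1.3 × 10⁻³ → UNSTABLE
  191–202 m: −αΔT+βΔS = −(2.1 × 10⁻⁴)(-3.8)+(7.8 × 10⁻⁴)(-0.08) = 7.4 × 10⁻⁴ → stable
The 85–191 m interval has Δρ < 0: lighter water underlies denser water.

85–191 m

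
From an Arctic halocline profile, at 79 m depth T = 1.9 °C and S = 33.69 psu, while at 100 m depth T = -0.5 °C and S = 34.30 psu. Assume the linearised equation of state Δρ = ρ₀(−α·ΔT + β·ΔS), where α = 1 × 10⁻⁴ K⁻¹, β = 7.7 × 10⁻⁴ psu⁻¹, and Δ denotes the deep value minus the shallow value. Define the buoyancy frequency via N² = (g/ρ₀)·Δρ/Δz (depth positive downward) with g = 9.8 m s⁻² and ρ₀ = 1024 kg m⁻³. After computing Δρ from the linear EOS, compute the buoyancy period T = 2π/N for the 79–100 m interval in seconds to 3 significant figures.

ΔT = -2.4 K, ΔS = +0.61 psu (deep − shallow).
Δρ/ρ₀ = −αΔT + βΔS = 2.40 × 10⁻⁴ + 4.697 × 10⁻⁴ = 7.097 × 10⁻⁴, so Δρ ≈ 0.7267 kg m⁻³.
N² = (g/ρ₀)·Δρ/Δz = g·(Δρ/ρ₀)/Δz = 9.8 × 7.097 × 10⁻⁴ / 21 = 3.3119 × 10⁻⁴ s⁻².
N = √(3.3119 × 10⁻⁴) = 0.018199 rad s⁻¹ → T = 2π/N = 345.25 s ≈ 345 s.

345 s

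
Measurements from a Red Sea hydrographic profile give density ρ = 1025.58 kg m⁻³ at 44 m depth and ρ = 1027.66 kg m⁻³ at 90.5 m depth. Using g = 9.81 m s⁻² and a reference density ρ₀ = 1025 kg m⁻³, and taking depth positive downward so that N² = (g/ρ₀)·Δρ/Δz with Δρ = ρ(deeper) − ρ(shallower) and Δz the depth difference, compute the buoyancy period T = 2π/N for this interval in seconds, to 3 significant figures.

304 s

Δρ = 1027.66 − 1025.58 = 2.08 kg m⁻³ over Δz = 90.5 − 44 = 46.5 m.
N² = (9.81/1025) × (2.08/46.5) = 4.2811 × 10⁻⁴ s⁻².
N = √(4.2811 × 10⁻⁴) = 0.020691 rad s⁻¹, so T = 2π/N = 303.67 s ≈ 304 s.
Since Δρ > 0 the layer is stably stratified.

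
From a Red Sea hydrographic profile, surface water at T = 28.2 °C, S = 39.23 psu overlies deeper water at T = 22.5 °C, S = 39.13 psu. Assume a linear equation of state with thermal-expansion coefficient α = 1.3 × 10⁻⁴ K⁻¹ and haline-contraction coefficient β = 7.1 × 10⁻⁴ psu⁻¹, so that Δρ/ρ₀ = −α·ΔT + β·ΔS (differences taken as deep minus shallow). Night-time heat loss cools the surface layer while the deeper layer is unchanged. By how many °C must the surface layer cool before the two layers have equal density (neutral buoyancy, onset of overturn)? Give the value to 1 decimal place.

Neutral buoyancy requires Δρ = 0, i.e. −α(T_deep − T_surf′) + β(S_deep − S_surf) = 0.
T_surf′ = T_deep − (β/α)·ΔS = 22.5 − (7.1 × 10⁻⁴/1.3 × 10⁻⁴)·(-0.10) = 23.046 °C.
Cooling required: 28.2 − (23.046) = 5.154 °C.

5.2 °C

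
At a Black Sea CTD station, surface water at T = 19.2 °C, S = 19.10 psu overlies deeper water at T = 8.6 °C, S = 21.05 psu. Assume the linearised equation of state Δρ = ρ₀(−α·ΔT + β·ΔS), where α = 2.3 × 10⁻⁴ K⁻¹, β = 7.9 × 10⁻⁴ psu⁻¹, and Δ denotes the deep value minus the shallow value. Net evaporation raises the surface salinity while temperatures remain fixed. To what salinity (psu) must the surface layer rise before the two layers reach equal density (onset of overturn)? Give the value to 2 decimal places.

Neutral buoyancy requires −α(T_deep − T_surf) + β(S_deep − S_surf′) = 0.
S_surf′ = S_deep − (α/β)·ΔT = 21.05 − (2.3 × 10⁻⁴/7.9 × 10⁻⁴)·(-10.6) = 24.1361 psu.
Increase required: 24.1361 − 19.10 = 5.0361 psu.

24.14 psu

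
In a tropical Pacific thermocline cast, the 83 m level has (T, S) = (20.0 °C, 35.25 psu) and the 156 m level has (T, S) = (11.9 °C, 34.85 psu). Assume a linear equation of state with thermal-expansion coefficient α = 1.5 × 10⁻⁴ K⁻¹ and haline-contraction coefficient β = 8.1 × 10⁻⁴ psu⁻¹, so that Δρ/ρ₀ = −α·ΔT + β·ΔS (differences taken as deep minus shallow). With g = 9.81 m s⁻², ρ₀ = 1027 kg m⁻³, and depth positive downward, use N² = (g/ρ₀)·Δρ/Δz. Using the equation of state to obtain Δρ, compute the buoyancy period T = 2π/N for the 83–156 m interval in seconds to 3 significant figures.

ΔT = -8.1 K, ΔS = -0.40 psu (deep − shallow).
Δρ/ρ₀ = −αΔT + βΔS = 1.215 × 10⁻³ − 3.24 × 10⁻⁴ = 8.91 × 10⁻⁴, so Δρ ≈ 0.9151 kg m⁻³.
N² = (g/ρ₀)·Δρ/Δz = g·(Δρ/ρ₀)/Δz = 9.81 × 8.91 × 10⁻⁴ / 73 = 1.1974 × 10⁻⁴ s⁻².
N = √(1.1974 × 10⁻⁴) = 0.010943 rad s⁻¹ → T = 2π/N = 574.17 s ≈ 574 s.

574 s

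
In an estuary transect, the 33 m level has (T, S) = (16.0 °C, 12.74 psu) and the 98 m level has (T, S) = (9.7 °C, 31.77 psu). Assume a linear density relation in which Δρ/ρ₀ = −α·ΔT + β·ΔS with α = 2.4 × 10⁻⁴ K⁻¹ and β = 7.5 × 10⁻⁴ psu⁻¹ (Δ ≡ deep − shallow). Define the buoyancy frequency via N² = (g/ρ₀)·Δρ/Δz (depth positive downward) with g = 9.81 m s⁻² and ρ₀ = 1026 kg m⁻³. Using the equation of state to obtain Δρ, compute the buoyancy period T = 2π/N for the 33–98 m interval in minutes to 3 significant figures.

ΔT = -6.3 K, ΔS = +19.03 psu (deep − shallow).
Δρ/ρ₀ = −αΔT + βΔS = 1.512 × 10⁻³ + 0.0142725 = 0.0157845, so Δρ ≈ 16.19 kg m⁻³.
N² = (g/ρ₀)·Δρ/Δz = g·(Δρ/ρ₀)/Δz = 9.81 × 0.0157845 / 65 = 2.3822 × 10⁻³ s⁻².
N = √(2.3822 × 10⁻³) = 0.048808 rad s⁻¹ → T = 2π/N = 128.73 s = 2.1455 min ≈ 2.15 min.

2.15 min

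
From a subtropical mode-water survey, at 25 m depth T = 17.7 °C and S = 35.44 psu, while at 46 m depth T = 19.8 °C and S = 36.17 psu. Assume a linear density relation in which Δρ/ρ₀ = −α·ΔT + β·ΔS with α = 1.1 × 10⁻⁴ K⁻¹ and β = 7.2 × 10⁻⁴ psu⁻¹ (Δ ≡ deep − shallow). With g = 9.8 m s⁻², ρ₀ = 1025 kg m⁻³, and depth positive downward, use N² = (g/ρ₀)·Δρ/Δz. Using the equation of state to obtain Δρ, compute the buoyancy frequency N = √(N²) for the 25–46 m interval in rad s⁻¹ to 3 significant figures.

ΔT = +2.1 K, ΔS = +0.73 psu (deep − shallow).
Δρ/ρ₀ = −αΔT + βΔS = -2.31 × 10⁻⁴ + 5.256 × 10⁻⁴ = 2.946 × 10⁻⁴, so Δρ ≈ 0.3020 kg m⁻³.
N² = (g/ρ₀)·Δρ/Δz = g·(Δρ/ρ₀)/Δz = 9.8 × 2.946 × 10⁻⁴ / 21 = 1.3748 × 10⁻⁴ s⁻².
N = √(1.3748 × 10⁻⁴) = 0.011725 rad s⁻¹ ≈ 0.0117 rad s⁻¹.

0.0117 rad s⁻¹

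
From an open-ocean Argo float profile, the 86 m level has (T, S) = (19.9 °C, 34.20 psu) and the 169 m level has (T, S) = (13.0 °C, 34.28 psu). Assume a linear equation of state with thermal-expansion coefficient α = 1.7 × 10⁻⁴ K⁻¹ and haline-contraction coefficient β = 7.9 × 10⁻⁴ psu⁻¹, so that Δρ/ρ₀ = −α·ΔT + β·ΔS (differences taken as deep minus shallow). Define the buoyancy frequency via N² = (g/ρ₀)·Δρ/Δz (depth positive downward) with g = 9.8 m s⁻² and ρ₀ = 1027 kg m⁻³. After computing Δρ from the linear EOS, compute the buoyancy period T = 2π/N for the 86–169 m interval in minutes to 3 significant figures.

ΔT = -6.9 K, ΔS = +0.08 psu (deep − shallow).
Δρ/ρ₀ = −αΔT + βΔS = 1.173 × 10⁻³ + 6.32 × 10⁻⁵ = 1.2362 × 10⁻³, so Δρ ≈ 1.270 kg m⁻³.
N² = (g/ρ₀)·Δρ/Δz = g·(Δρ/ρ₀)/Δz = 9.8 × 1.2362 × 10⁻³ / 83 = 1.4596 × 10⁻⁴ s⁻².
N = √(1.4596 × 10⁻⁴) = 0.012081 rad s⁻¹ → T = 2π/N = 520.09 s = 8.6682 min ≈ 8.67 min.

8.67 min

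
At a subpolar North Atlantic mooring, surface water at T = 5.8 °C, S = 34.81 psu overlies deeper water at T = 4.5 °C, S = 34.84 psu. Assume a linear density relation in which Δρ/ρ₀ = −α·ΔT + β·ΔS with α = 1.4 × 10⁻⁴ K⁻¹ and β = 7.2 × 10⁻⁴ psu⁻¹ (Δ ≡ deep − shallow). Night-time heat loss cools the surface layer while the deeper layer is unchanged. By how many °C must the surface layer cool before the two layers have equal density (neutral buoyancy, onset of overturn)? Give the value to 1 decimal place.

1.5 °C

Neutral buoyancy requires Δρ = 0, i.e. −α(T_deep − T_surf′) + β(S_deep − S_surf) = 0.
T_surf′ = T_deep − (β/α)·ΔS = 4.5 − (7.2 × 10⁻⁴/1.4 × 10⁻⁴)·(+0.03) = 4.346 °C.
Cooling required: 5.8 − (4.346) = 1.454 °C.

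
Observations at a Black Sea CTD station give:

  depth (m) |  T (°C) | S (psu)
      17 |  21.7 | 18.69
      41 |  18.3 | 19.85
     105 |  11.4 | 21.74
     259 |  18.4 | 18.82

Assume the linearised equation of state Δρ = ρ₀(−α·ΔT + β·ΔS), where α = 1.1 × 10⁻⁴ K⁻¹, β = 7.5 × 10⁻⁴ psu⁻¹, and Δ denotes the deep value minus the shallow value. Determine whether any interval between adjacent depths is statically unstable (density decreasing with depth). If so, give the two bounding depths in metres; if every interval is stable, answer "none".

105–259 m

Evaluate Δρ/ρ₀ = −αΔT + βΔS across each adjacent pair:
  17–41 m: −αΔT+βΔS = −(1.1 × 10⁻⁴)(-3.4)+(7.5 × 10⁻⁴)(+1.16) = 1.2 × 10⁻³ → stable
  41–105 m: −αΔT+βΔS = −(1.1 × 10⁻⁴)(-6.9)+(7.5 × 10⁻⁴)(+1.89) = 2.2 × 10⁻³ → stable
  105–259 m: −αΔT+βΔS = −(1.1 × 10⁻⁴)(+7.0)+(7.5 × 10⁻⁴)(-2.92) = -3.0 × 10⁻³ → UNSTABLE
The 105–259 m interval has Δρ < 0: lighter water underlies denser water.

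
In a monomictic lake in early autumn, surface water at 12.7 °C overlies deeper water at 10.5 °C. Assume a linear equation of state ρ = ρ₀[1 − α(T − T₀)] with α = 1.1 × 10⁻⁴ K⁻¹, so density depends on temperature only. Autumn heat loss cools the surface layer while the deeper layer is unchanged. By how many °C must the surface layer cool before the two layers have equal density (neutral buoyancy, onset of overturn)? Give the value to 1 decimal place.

With temperature the only control, equal density requires T_surf′ = T_deep.
T_surf′ = 10.5 °C.
Cooling required: 12.7 − 10.5 = 2.2 °C.

2.2 °C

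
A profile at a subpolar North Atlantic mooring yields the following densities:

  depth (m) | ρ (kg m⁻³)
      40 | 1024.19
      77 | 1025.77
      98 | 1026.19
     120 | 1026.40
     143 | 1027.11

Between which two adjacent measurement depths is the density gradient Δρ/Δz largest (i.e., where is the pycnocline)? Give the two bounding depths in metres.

Compute the density gradient over each adjacent pair:
  40–77 m: Δρ/Δz = 1.58/37 = 0.043 kg m⁻⁴
  77–98 m: Δρ/Δz = 0.42/21 = 0.020 kg m⁻⁴
  98–120 m: Δρ/Δz = 0.21/22 = 9.5 × 10⁻³ kg m⁻⁴
  120–143 m: Δρ/Δz = 0.71/23 = 0.031 kg m⁻⁴
The largest gradient is in the 40–77 m interval — the pycnocline.

40–77 m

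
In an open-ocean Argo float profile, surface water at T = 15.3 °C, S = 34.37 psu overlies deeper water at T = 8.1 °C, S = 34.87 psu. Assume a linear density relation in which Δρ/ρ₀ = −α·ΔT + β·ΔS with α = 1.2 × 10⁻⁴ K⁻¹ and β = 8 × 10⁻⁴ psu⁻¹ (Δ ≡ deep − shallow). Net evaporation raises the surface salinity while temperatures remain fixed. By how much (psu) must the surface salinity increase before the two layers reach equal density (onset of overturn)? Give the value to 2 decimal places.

1.58 psu

Neutral buoyancy requires −α(T_deep − T_surf) + β(S_deep − S_surf′) = 0.
S_surf′ = S_deep − (α/β)·ΔT = 34.87 − (1.2 × 10⁻⁴/8 × 10⁻⁴)·(-7.2) = 35.9500 psu.
Increase required: 35.9500 − 34.37 = 1.5800 psu.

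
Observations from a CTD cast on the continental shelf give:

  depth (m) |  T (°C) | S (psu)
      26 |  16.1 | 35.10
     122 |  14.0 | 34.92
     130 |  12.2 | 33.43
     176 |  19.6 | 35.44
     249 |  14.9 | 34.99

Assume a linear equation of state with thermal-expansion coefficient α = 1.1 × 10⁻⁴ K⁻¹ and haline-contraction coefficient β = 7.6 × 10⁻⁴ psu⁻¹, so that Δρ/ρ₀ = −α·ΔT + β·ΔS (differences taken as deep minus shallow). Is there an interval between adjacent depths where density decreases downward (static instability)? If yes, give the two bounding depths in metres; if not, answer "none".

Evaluate Δρ/ρ₀ = −αΔT + βΔS across each adjacent pair:
  26–122 m: −αΔT+βΔS = −(1.1 × 10⁻⁴)(-2.1)+(7.6 × 10⁻⁴)(-0.18) = 9.4 × 10⁻⁵ → stable
  122–130 m: −αΔT+βΔS = −(1.1 × 10⁻⁴)(-1.8)+(7.6 × 10⁻⁴)(-1.49) = -9.3 × 10⁻⁴ → UNSTABLE
  130–176 m: −αΔT+βΔS = −(1.1 × 10⁻⁴)(+7.4)+(7.6 × 10⁻⁴)(+2.01) = 7.1 × 10⁻⁴ → stable
  176–249 m: −αΔT+βΔS = −(1.1 × 10⁻⁴)(-4.7)+(7.6 × 10⁻⁴)(-0.45) = 1.7 × 10⁻⁴ → stable
The 122–130 m interval has Δρ < 0: lighter water underlies denser water.

122–130 m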